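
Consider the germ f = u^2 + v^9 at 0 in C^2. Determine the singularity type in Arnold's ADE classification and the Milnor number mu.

The Hessian of f at 0 has rank 1. Corank 1: A-series; mu = 8 gives A_8.

Type A_{8}, Milnor number mu = 8.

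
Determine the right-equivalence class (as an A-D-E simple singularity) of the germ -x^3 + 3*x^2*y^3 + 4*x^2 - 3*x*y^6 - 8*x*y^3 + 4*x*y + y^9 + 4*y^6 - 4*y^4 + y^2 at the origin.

A_2

The Hessian of f at 0 has rank 1. Corank 1: A-series; mu = 2 gives A_2.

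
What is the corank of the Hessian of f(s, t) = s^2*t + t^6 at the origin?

2

Hessian at 0 has rank 0.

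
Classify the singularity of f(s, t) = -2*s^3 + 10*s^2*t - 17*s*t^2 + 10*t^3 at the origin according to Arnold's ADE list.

The Hessian of f at 0 has rank 0. Corank 2; j^3 = -(s - 2*t)*(2*s^2 - 6*s*t + 5*t^2) splits into three distinct lines over C (the quadratic factor has nonzero discriminant), so D_4.

D_4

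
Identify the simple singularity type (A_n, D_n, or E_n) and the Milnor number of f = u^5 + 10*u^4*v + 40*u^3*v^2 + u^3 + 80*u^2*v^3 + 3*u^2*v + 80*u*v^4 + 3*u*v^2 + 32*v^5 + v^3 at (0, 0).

Type E_8, Milnor number mu = 8.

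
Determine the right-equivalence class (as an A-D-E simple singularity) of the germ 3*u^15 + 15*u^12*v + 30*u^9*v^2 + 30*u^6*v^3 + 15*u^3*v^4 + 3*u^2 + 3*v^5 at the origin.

The Hessian of f at 0 has rank 1. Corank 1: A-series; mu = 4 gives A_4.

A4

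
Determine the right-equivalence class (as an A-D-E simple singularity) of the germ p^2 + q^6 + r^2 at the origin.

The Hessian of f at 0 has rank 2. Corank 1: A-series; mu = 5 gives A_5.

A_{5}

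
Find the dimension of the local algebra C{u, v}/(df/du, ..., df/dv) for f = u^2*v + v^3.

The Hessian of f at 0 is [[0, 0], [0, 0]] with rank 0, so corank 2. A Groebner basis of the Jacobian ideal J(f) in C{u,v} is {v^3, u^2 + 3*v^2, u*v}; counting standard monomials gives mu = 4. Corank 2; j^3 = v*(u^2 + v^2) splits into three distinct lines over C (the quadratic factor has nonzero discriminant), so D_4.

4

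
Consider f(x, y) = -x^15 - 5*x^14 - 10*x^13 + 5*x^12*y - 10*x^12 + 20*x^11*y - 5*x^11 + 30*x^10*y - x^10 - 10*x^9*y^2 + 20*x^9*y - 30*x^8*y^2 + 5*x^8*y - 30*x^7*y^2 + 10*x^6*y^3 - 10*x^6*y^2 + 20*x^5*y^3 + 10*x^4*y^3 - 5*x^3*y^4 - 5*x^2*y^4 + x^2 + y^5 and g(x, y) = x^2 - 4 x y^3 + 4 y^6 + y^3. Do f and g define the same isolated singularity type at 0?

The Hessian of f at 0 has rank 1. Corank 1: A-series; mu = 4 gives A_4. The Hessian of g at 0 has rank 1. Corank 1: A-series; mu = 2 gives A_2. f is A_4 but g is A_2, hence not right-equivalent.

No.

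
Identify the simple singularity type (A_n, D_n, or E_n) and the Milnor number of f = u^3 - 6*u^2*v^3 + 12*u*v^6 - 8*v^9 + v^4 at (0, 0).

The Hessian of f at 0 is [[0, 0], [0, 0]] with rank 0, so corank 2. A Groebner basis of the Jacobian ideal J(f) in C{u,v} is {v^3, u^2}; counting standard monomials gives mu = 6. Corank 2; j^3 = u^3 is a perfect cube, so E-series; the 4-jet and mu = 6 give E_6.

Type E_{6}, Milnor number mu = 6.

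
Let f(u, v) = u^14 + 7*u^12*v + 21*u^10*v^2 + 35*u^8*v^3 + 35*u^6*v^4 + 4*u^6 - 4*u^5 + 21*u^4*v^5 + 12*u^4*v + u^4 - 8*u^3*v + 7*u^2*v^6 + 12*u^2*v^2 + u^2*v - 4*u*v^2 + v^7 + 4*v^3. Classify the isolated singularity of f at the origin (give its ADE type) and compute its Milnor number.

The Hessian of f at 0 has rank 0. Corank 2; j^3 = v*(u - 2*v)^2 has shape L^2 M (L != M), so D-series; mu = 8 gives D_8.

Type D_{8}, Milnor number mu = 8.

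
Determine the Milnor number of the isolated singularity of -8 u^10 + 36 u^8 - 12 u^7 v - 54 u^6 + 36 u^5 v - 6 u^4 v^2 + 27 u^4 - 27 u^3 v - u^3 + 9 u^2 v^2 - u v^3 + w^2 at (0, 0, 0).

The Hessian of f at 0 is [[0, 0, 0], [0, 0, 0], [0, 0, 2]] with rank 1, so corank 2. A Groebner basis of the Jacobian ideal J(f) in C{u,v,w} is {u^2/3 + v^4 + v^3/9, u^3, u^2*v - u^2/9 - v^3/27, -2*u^2/3 + u*v^2 - 2*v^3/9, w}; counting standard monomials gives mu = 7. Corank 2; j^3 = -u^3 is a perfect cube, so E-series; the 4-jet and mu = 7 give E_7.

7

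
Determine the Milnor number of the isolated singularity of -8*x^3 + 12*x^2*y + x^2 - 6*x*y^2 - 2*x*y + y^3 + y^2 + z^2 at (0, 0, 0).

The Hessian of f at 0 is [[2, -2, 0], [-2, 2, 0], [0, 0, 2]] with rank 2, so corank 1. A Groebner basis of the Jacobian ideal J(f) in C{x,y,z} is {y^2, x - y, z}; counting standard monomials gives mu = 2. Corank 1: A-series; mu = 2 gives A_2.

2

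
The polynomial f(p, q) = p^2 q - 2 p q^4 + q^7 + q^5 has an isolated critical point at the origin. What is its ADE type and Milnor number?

The Hessian of f at 0 has rank 0. Corank 2; j^3 = p^2*q has shape L^2 M (L != M), so D-series; mu = 6 gives D_6.

Type D_{6}, Milnor number mu = 6.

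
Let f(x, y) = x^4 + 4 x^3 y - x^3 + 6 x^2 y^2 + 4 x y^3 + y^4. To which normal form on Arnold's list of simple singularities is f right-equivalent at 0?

E_{6}

The Hessian of f at 0 is [[0, 0], [0, 0]] with rank 0, so corank 2. A Groebner basis of the Jacobian ideal J(f) in C{x,y} is {y^4, x*y^2 + y^3/3, x^2}; counting standard monomials gives mu = 6. Corank 2; j^3 = -x^3 is a perfect cube, so E-series; the 4-jet and mu = 6 give E_6.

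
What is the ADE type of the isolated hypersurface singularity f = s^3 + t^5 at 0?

E_8

The Hessian of f at 0 has rank 0. Corank 2; j^3 = s^3 is a perfect cube, so E-series; the 5-jet and mu = 8 give E_8.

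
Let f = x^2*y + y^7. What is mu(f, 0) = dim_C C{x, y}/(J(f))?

8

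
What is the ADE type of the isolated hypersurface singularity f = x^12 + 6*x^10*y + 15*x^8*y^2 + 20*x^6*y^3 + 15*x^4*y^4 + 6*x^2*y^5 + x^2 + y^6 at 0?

The Hessian of f at 0 has rank 1. Corank 1: A-series; mu = 5 gives A_5.

A_{5}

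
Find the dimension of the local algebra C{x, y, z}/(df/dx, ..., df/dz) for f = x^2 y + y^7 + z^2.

8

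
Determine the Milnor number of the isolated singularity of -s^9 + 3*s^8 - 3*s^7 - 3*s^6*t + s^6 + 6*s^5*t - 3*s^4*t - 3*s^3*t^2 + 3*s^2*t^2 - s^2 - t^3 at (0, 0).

The Hessian of f at 0 is [[-2, 0], [0, 0]] with rank 1, so corank 1. A Groebner basis of the Jacobian ideal J(f) in C{s,t} is {t^2, s}; counting standard monomials gives mu = 2. Corank 1: A-series; mu = 2 gives A_2.

2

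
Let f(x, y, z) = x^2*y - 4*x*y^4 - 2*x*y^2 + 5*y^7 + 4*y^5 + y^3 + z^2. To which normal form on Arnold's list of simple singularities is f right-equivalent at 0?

The Hessian of f at 0 has rank 1. Corank 2; j^3 = y*(x - y)^2 has shape L^2 M (L != M), so D-series; mu = 8 gives D_8.

D_8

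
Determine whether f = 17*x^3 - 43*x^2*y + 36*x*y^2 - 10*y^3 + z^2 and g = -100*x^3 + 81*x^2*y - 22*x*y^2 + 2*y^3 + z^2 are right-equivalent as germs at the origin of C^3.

Yes.

The Hessian of f at 0 has rank 1. Corank 2; j^3 = (x - y)*(17*x^2 - 26*x*y + 10*y^2) splits into three distinct lines over C (the quadratic factor has nonzero discriminant), so D_4. The Hessian of g at 0 has rank 1. Corank 2; j^3 = -(4*x - y)*(25*x^2 - 14*x*y + 2*y^2) splits into three distinct lines over C (the quadratic factor has nonzero discriminant), so D_4. Both have type D_4, hence right-equivalent.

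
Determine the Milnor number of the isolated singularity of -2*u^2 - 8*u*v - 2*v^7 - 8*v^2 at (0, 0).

6

The Hessian of f at 0 has rank 1. Corank 1: A-series; mu = 6 gives A_6.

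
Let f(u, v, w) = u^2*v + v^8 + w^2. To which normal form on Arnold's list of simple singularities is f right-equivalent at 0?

The Hessian of f at 0 is [[0, 0, 0], [0, 0, 0], [0, 0, 2]] with rank 1, so corank 2. A Groebner basis of the Jacobian ideal J(f) in C{u,v,w} is {u^2/8 + v^7, u^3, u*v, w}; counting standard monomials gives mu = 9. Corank 2; j^3 = u^2*v has shape L^2 M (L != M), so D-series; mu = 9 gives D_9.

D9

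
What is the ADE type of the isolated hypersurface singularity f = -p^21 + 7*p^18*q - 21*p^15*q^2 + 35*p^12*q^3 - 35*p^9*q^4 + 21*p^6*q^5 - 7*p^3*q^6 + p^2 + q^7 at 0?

A_{6}

The Hessian of f at 0 has rank 1. Corank 1: A-series; mu = 6 gives A_6.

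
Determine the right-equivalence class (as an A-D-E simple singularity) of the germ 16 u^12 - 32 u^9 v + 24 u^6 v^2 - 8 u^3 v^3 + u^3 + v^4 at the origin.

E_{6}

The Hessian of f at 0 has rank 0. Corank 2; j^3 = u^3 is a perfect cube, so E-series; the 4-jet and mu = 6 give E_6.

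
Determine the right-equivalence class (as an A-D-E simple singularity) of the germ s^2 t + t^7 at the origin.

The Hessian of f at 0 has rank 0. Corank 2; j^3 = s^2*t has shape L^2 M (L != M), so D-series; mu = 8 gives D_8.

D8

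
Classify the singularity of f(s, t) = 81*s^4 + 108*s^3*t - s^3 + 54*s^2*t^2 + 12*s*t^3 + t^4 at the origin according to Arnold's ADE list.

The Hessian of f at 0 has rank 0. Corank 2; j^3 = -s^3 is a perfect cube, so E-series; the 4-jet and mu = 6 give E_6.

E_6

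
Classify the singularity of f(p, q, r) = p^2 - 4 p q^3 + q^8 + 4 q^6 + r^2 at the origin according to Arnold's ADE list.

The Hessian of f at 0 is [[2, 0, 0], [0, 0, 0], [0, 0, 2]] with rank 2, so corank 1. A Groebner basis of the Jacobian ideal J(f) in C{p,q,r} is {p^3, p^2*q, -p/2 + q^3, r}; counting standard monomials gives mu = 7. Corank 1: A-series; mu = 7 gives A_7.

A_{7}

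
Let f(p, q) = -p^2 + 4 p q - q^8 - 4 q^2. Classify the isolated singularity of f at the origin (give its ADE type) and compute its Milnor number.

Type A_{7}, Milnor number mu = 7.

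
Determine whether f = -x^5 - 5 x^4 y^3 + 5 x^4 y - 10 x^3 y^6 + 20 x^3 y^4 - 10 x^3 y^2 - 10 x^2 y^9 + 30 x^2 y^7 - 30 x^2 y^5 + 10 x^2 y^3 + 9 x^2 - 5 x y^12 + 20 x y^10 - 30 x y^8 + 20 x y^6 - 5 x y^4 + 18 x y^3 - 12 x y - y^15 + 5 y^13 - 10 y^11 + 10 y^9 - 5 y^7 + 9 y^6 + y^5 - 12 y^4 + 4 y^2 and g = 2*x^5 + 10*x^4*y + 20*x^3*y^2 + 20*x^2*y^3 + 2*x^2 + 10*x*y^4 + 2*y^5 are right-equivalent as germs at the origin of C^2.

Yes.

The Hessian of f at 0 has rank 1. Corank 1: A-series; mu = 4 gives A_4. The Hessian of g at 0 has rank 1. Corank 1: A-series; mu = 4 gives A_4. Both have type A_4, hence right-equivalent.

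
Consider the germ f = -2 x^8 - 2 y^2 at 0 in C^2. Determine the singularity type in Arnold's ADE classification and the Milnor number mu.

The Hessian of f at 0 is [[0, 0], [0, -4]] with rank 1, so corank 1. A Groebner basis of the Jacobian ideal J(f) in C{x,y} is {x^7, y}; counting standard monomials gives mu = 7. Corank 1: A-series; mu = 7 gives A_7.

Type A7, Milnor number mu = 7.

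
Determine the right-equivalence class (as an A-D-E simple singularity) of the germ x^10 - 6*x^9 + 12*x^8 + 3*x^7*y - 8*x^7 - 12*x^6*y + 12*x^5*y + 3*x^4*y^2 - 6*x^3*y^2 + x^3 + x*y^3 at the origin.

The Hessian of f at 0 is [[0, 0], [0, 0]] with rank 0, so corank 2. A Groebner basis of the Jacobian ideal J(f) in C{x,y} is {x^3, x*y^2, 3*x^2 + y^3}; counting standard monomials gives mu = 7. Corank 2; j^3 = x^3 is a perfect cube, so E-series; the 4-jet and mu = 7 give E_7.

E7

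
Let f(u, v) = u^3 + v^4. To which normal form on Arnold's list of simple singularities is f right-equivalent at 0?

E_6

The Hessian of f at 0 is [[0, 0], [0, 0]] with rank 0, so corank 2. A Groebner basis of the Jacobian ideal J(f) in C{u,v} is {v^3, u^2}; counting standard monomials gives mu = 6. Corank 2; j^3 = u^3 is a perfect cube, so E-series; the 4-jet and mu = 6 give E_6.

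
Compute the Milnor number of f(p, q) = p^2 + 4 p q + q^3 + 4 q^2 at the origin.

2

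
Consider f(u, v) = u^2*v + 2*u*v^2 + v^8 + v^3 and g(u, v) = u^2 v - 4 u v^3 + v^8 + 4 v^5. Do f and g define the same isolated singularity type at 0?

Yes.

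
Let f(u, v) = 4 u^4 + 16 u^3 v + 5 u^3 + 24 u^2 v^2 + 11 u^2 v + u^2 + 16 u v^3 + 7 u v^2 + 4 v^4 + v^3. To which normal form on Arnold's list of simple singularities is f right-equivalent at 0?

A_{2}

The Hessian of f at 0 is [[2, 0], [0, 0]] with rank 1, so corank 1. A Groebner basis of the Jacobian ideal J(f) in C{u,v} is {v^2, u}; counting standard monomials gives mu = 2. Corank 1: A-series; mu = 2 gives A_2.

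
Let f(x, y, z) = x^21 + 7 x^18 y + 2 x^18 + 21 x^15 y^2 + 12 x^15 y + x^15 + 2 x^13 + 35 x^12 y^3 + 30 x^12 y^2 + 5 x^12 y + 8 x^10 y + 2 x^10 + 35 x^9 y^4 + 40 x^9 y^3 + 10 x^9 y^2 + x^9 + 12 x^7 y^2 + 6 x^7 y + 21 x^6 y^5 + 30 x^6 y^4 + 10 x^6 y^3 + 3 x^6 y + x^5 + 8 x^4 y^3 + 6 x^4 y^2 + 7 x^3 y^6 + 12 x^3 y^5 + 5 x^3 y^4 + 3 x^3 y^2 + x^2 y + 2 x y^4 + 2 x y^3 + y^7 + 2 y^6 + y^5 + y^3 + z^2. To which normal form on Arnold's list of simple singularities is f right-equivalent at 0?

The Hessian of f at 0 is [[0, 0, 0], [0, 0, 0], [0, 0, 2]] with rank 1, so corank 2. A Groebner basis of the Jacobian ideal J(f) in C{x,y,z} is {y^3, x^2 + 3*y^2, x*y, z}; counting standard monomials gives mu = 4. Corank 2; j^3 = y*(x^2 + y^2) splits into three distinct lines over C (the quadratic factor has nonzero discriminant), so D_4.

D4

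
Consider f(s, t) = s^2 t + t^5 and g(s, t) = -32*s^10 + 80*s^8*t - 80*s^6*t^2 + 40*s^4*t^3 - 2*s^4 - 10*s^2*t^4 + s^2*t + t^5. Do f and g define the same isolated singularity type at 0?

Yes.

The Hessian of f at 0 has rank 0. Corank 2; j^3 = s^2*t has shape L^2 M (L != M), so D-series; mu = 6 gives D_6. The Hessian of g at 0 has rank 0. Corank 2; j^3 = s^2*t has shape L^2 M (L != M), so D-series; mu = 6 gives D_6. Both have type D_6, hence right-equivalent.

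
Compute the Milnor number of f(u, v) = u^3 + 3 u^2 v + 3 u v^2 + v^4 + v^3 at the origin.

6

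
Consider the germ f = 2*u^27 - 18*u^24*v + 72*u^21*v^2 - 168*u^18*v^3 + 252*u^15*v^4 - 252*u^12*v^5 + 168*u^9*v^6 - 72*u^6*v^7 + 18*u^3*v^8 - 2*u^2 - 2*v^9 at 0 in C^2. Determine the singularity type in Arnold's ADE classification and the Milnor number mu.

The Hessian of f at 0 has rank 1. Corank 1: A-series; mu = 8 gives A_8.

Type A_{8}, Milnor number mu = 8.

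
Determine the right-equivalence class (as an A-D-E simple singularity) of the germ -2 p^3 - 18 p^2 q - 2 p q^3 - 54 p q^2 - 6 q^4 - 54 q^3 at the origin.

E7

The Hessian of f at 0 has rank 0. Corank 2; j^3 = -2*(p + 3*q)^3 is a perfect cube, so E-series; the 4-jet and mu = 7 give E_7.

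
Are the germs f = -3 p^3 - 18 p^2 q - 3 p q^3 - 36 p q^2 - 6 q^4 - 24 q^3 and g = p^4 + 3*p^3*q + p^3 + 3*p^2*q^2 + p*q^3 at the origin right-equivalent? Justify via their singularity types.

Yes.

The Hessian of f at 0 has rank 0. Corank 2; j^3 = -3*(p + 2*q)^3 is a perfect cube, so E-series; the 4-jet and mu = 7 give E_7. The Hessian of g at 0 has rank 0. Corank 2; j^3 = p^3 is a perfect cube, so E-series; the 4-jet and mu = 7 give E_7. Both have type E_7, hence right-equivalent.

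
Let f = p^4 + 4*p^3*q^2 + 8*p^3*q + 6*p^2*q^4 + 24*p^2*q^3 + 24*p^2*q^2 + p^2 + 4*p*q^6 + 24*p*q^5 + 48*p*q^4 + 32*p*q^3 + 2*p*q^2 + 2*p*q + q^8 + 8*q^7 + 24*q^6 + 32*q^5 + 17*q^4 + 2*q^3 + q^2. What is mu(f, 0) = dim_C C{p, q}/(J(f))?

3

The Hessian of f at 0 has rank 1. Corank 1: A-series; mu = 3 gives A_3.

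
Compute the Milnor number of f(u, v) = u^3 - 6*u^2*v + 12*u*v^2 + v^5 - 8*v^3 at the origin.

8

The Hessian of f at 0 is [[0, 0], [0, 0]] with rank 0, so corank 2. A Groebner basis of the Jacobian ideal J(f) in C{u,v} is {v^4, u^2 - 4*u*v + 4*v^2}; counting standard monomials gives mu = 8. Corank 2; j^3 = (u - 2*v)^3 is a perfect cube, so E-series; the 5-jet and mu = 8 give E_8.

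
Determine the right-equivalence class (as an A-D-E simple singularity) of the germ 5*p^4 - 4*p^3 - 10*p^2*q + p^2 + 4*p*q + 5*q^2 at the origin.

A1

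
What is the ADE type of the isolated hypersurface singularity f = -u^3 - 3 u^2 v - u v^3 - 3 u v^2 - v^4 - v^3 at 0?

E7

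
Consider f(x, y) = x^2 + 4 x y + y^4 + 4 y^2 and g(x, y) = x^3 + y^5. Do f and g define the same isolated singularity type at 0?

No.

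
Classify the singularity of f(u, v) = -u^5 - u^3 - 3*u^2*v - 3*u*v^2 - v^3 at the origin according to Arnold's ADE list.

The Hessian of f at 0 is [[0, 0], [0, 0]] with rank 0, so corank 2. A Groebner basis of the Jacobian ideal J(f) in C{u,v} is {v^5, u*v^3 + 3*v^4/4, u^2 + 2*u*v + v^2}; counting standard monomials gives mu = 8. Corank 2; j^3 = -(u + v)^3 is a perfect cube, so E-series; the 5-jet and mu = 8 give E_8.

E_{8}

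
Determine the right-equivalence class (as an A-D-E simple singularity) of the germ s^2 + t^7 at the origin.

The Hessian of f at 0 has rank 1. Corank 1: A-series; mu = 6 gives A_6.

A_{6}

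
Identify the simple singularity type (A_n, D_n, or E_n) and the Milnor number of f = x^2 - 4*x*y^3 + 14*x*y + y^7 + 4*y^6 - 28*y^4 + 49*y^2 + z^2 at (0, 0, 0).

Type A_6, Milnor number mu = 6.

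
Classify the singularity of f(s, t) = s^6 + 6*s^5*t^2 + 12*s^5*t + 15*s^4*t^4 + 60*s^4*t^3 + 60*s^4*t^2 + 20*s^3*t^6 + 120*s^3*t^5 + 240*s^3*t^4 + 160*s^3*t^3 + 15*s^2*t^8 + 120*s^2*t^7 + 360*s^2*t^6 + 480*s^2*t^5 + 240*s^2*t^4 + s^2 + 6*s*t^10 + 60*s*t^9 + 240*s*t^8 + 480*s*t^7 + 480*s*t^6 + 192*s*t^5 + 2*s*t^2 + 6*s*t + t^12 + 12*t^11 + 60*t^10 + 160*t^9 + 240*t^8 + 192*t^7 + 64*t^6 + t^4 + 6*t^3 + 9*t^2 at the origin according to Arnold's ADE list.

The Hessian of f at 0 has rank 1. Corank 1: A-series; mu = 5 gives A_5.

A_{5}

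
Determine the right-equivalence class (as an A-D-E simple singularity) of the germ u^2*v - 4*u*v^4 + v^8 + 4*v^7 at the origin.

The Hessian of f at 0 is [[0, 0], [0, 0]] with rank 0, so corank 2. A Groebner basis of the Jacobian ideal J(f) in C{u,v} is {u^2*v^2, -u^2*v - u^2/2 + u*v^3, -u*v/2 + v^4, u^3}; counting standard monomials gives mu = 9. Corank 2; j^3 = u^2*v has shape L^2 M (L != M), so D-series; mu = 9 gives D_9.

D_9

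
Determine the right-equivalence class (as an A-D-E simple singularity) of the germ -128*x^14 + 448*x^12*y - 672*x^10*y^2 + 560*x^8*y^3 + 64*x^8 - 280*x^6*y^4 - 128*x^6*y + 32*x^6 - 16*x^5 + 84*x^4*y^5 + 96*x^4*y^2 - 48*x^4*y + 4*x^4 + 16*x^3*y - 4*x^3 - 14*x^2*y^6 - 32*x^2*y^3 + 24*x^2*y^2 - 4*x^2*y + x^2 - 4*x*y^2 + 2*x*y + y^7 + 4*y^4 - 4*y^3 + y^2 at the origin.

The Hessian of f at 0 has rank 1. Corank 1: A-series; mu = 6 gives A_6.

A_{6}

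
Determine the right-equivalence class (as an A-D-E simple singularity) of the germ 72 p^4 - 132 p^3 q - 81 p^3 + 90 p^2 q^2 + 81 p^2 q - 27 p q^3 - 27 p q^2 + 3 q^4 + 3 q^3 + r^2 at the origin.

E7

The Hessian of f at 0 has rank 1. Corank 2; j^3 = -3*(3*p - q)^3 is a perfect cube, so E-series; the 4-jet and mu = 7 give E_7.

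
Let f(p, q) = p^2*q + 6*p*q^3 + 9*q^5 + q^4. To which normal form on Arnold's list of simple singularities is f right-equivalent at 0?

D_{5}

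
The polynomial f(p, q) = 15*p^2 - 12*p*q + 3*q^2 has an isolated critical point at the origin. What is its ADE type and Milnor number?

The Hessian of f at 0 is [[30, -12], [-12, 6]] with rank 2, so corank 0. A Groebner basis of the Jacobian ideal J(f) in C{p,q} is {p, q}; counting standard monomials gives mu = 1. Corank 0: nondegenerate Morse point, so A_1.

Type A1, Milnor number mu = 1.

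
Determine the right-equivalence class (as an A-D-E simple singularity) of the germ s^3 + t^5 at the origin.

E_8

The Hessian of f at 0 has rank 0. Corank 2; j^3 = s^3 is a perfect cube, so E-series; the 5-jet and mu = 8 give E_8.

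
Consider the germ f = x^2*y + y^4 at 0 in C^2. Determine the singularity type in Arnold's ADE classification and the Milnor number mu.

Type D5, Milnor number mu = 5.

The Hessian of f at 0 is [[0, 0], [0, 0]] with rank 0, so corank 2. A Groebner basis of the Jacobian ideal J(f) in C{x,y} is {x^3, x^2/4 + y^3, x*y}; counting standard monomials gives mu = 5. Corank 2; j^3 = x^2*y has shape L^2 M (L != M), so D-series; mu = 5 gives D_5.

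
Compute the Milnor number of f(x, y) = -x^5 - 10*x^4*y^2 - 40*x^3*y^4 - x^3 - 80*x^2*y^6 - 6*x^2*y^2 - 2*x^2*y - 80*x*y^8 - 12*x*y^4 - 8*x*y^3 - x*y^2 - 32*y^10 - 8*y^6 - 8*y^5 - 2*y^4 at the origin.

6

The Hessian of f at 0 has rank 0. Corank 2; j^3 = -x*(x + y)^2 has shape L^2 M (L != M), so D-series; mu = 6 gives D_6.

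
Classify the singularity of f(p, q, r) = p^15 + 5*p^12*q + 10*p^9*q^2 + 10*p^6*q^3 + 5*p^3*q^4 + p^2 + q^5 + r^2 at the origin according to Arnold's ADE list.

A_4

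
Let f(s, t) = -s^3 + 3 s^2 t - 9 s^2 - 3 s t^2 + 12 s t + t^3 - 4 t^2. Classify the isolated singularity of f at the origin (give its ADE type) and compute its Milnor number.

Type A_{2}, Milnor number mu = 2.

The Hessian of f at 0 has rank 1. Corank 1: A-series; mu = 2 gives A_2.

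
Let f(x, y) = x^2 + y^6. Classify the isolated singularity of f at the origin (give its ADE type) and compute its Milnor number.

The Hessian of f at 0 has rank 1. Corank 1: A-series; mu = 5 gives A_5.

Type A_{5}, Milnor number mu = 5.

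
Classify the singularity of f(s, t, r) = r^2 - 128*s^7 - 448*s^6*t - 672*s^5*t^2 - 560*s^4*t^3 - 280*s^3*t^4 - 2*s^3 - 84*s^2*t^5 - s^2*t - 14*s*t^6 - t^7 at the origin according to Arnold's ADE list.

D8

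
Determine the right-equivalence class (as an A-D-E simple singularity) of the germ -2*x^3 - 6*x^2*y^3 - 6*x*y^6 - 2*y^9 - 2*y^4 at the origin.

The Hessian of f at 0 is [[0, 0], [0, 0]] with rank 0, so corank 2. A Groebner basis of the Jacobian ideal J(f) in C{x,y} is {y^3, x^2}; counting standard monomials gives mu = 6. Corank 2; j^3 = -2*x^3 is a perfect cube, so E-series; the 4-jet and mu = 6 give E_6.

E6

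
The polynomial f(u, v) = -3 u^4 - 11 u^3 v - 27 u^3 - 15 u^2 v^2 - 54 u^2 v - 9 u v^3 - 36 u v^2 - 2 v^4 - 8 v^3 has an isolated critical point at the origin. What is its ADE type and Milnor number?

Type E7, Milnor number mu = 7.

The Hessian of f at 0 has rank 0. Corank 2; j^3 = -(3*u + 2*v)^3 is a perfect cube, so E-series; the 4-jet and mu = 7 give E_7.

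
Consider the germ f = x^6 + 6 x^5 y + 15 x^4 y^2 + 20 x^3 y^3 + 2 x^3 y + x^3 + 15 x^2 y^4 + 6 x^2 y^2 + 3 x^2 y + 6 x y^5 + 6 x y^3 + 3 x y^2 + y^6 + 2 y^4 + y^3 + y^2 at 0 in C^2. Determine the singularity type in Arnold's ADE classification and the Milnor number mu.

The Hessian of f at 0 is [[0, 0], [0, 2]] with rank 1, so corank 1. A Groebner basis of the Jacobian ideal J(f) in C{x,y} is {x^2, y}; counting standard monomials gives mu = 2. Corank 1: A-series; mu = 2 gives A_2.

Type A_2, Milnor number mu = 2.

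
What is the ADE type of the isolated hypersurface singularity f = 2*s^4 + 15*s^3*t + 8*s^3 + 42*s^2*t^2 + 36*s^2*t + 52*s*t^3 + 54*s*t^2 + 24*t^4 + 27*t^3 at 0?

E_7

The Hessian of f at 0 is [[0, 0], [0, 0]] with rank 0, so corank 2. A Groebner basis of the Jacobian ideal J(f) in C{s,t} is {768*s^2 + 2304*s*t + t^4 + 8*t^3 + 1728*t^2, s^3 + 252*s^2 + 756*s*t + 6*t^3 + 567*t^2, s^2*t - 104*s^2 - 312*s*t - 10*t^3/3 - 234*t^2, 32*s^2 + s*t^2 + 96*s*t + 11*t^3/6 + 72*t^2}; counting standard monomials gives mu = 7. Corank 2; j^3 = (2*s + 3*t)^3 is a perfect cube, so E-series; the 4-jet and mu = 7 give E_7.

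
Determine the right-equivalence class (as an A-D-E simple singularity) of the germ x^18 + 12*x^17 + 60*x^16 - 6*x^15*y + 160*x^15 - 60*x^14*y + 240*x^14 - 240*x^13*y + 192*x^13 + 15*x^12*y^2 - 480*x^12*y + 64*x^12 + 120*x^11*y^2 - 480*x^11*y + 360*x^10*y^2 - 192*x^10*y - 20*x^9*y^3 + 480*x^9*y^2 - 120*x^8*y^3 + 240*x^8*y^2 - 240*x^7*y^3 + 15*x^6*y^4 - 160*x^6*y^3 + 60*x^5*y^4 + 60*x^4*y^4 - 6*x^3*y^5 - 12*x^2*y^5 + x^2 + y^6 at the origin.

The Hessian of f at 0 has rank 1. Corank 1: A-series; mu = 5 gives A_5.

A5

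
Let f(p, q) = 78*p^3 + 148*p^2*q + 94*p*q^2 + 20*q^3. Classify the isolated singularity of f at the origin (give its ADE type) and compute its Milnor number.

Type D_{4}, Milnor number mu = 4.

The Hessian of f at 0 has rank 0. Corank 2; j^3 = 2*(3*p + 2*q)*(13*p^2 + 16*p*q + 5*q^2) splits into three distinct lines over C (the quadratic factor has nonzero discriminant), so D_4.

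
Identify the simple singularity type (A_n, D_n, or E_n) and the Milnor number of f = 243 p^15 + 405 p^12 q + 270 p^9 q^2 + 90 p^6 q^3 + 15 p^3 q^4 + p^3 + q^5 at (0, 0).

The Hessian of f at 0 is [[0, 0], [0, 0]] with rank 0, so corank 2. A Groebner basis of the Jacobian ideal J(f) in C{p,q} is {q^4, p^2}; counting standard monomials gives mu = 8. Corank 2; j^3 = p^3 is a perfect cube, so E-series; the 5-jet and mu = 8 give E_8.

Type E_8, Milnor number mu = 8.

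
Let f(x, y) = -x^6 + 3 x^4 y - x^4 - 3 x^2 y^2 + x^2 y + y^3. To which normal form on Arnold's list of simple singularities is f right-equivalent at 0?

The Hessian of f at 0 is [[0, 0], [0, 0]] with rank 0, so corank 2. A Groebner basis of the Jacobian ideal J(f) in C{x,y} is {y^3, x^2 + 3*y^2, x*y}; counting standard monomials gives mu = 4. Corank 2; j^3 = y*(x^2 + y^2) splits into three distinct lines over C (the quadratic factor has nonzero discriminant), so D_4.

D4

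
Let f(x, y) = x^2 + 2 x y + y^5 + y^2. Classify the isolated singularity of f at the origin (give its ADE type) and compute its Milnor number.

Type A4, Milnor number mu = 4.

The Hessian of f at 0 has rank 1. Corank 1: A-series; mu = 4 gives A_4.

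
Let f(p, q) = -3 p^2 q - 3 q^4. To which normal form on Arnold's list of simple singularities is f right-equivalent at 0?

D_{5}

The Hessian of f at 0 has rank 0. Corank 2; j^3 = -3*p^2*q has shape L^2 M (L != M), so D-series; mu = 5 gives D_5.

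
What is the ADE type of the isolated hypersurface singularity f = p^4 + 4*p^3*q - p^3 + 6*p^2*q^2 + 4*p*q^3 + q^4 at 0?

The Hessian of f at 0 is [[0, 0], [0, 0]] with rank 0, so corank 2. A Groebner basis of the Jacobian ideal J(f) in C{p,q} is {q^4, p*q^2 + q^3/3, p^2}; counting standard monomials gives mu = 6. Corank 2; j^3 = -p^3 is a perfect cube, so E-series; the 4-jet and mu = 6 give E_6.

E6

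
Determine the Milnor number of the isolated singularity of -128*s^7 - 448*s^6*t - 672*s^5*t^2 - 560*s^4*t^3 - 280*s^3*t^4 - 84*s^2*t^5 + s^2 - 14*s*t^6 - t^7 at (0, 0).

The Hessian of f at 0 has rank 1. Corank 1: A-series; mu = 6 gives A_6.

6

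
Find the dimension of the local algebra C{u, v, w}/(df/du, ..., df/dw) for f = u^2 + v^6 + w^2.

The Hessian of f at 0 is [[2, 0, 0], [0, 0, 0], [0, 0, 2]] with rank 2, so corank 1. A Groebner basis of the Jacobian ideal J(f) in C{u,v,w} is {v^5, u, w}; counting standard monomials gives mu = 5. Corank 1: A-series; mu = 5 gives A_5.

5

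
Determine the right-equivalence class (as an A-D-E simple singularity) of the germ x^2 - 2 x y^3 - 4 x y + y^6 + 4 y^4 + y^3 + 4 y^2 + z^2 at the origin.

A_{2}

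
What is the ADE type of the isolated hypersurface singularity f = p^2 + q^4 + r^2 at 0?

A_{3}

The Hessian of f at 0 is [[2, 0, 0], [0, 0, 0], [0, 0, 2]] with rank 2, so corank 1. A Groebner basis of the Jacobian ideal J(f) in C{p,q,r} is {q^3, p, r}; counting standard monomials gives mu = 3. Corank 1: A-series; mu = 3 gives A_3.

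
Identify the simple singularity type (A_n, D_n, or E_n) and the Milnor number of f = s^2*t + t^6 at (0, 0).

The Hessian of f at 0 is [[0, 0], [0, 0]] with rank 0, so corank 2. A Groebner basis of the Jacobian ideal J(f) in C{s,t} is {s^2/6 + t^5, s^3, s*t}; counting standard monomials gives mu = 7. Corank 2; j^3 = s^2*t has shape L^2 M (L != M), so D-series; mu = 7 gives D_7.

Type D_7, Milnor number mu = 7.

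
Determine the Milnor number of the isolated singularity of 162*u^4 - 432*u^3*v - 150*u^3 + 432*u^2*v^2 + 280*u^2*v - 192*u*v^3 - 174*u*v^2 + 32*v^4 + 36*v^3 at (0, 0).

The Hessian of f at 0 is [[0, 0], [0, 0]] with rank 0, so corank 2. A Groebner basis of the Jacobian ideal J(f) in C{u,v} is {u*v^2 + 125*u*v/4 - 75*v^2/4, 625*u*v/12 + v^3 - 125*v^2/4, u^2 - 19*u*v/15 + 2*v^2/5}; counting standard monomials gives mu = 5. Corank 2; j^3 = -2*(3*u - 2*v)*(5*u - 3*v)^2 has shape L^2 M (L != M), so D-series; mu = 5 gives D_5.

5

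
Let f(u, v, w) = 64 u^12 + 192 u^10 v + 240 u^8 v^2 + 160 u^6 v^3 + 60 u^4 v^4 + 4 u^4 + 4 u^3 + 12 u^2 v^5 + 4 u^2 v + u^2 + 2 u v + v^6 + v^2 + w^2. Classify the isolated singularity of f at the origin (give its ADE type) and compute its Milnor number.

Type A_5, Milnor number mu = 5.

The Hessian of f at 0 is [[2, 2, 0], [2, 2, 0], [0, 0, 2]] with rank 2, so corank 1. A Groebner basis of the Jacobian ideal J(f) in C{u,v,w} is {u*v^2 - 3*u*v/2 + u/4 - v^2 + v/4, 5*u*v/2 - u/2 + v^3 + 3*v^2/2 - v/2, u^2 + u/2 + v/2, w}; counting standard monomials gives mu = 5. Corank 1: A-series; mu = 5 gives A_5.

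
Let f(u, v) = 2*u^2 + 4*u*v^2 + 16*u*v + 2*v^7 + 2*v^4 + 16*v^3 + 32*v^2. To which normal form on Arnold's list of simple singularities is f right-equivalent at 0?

A_6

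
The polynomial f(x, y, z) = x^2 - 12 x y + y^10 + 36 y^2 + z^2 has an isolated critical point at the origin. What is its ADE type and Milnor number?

The Hessian of f at 0 has rank 2. Corank 1: A-series; mu = 9 gives A_9.

Type A9, Milnor number mu = 9.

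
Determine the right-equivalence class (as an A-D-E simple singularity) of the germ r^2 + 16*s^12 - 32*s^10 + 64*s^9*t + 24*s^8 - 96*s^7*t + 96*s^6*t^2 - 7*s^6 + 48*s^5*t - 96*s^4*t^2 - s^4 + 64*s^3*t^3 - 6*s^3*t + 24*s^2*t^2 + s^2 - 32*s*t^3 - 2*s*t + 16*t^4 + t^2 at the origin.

The Hessian of f at 0 has rank 2. Corank 1: A-series; mu = 3 gives A_3.

A3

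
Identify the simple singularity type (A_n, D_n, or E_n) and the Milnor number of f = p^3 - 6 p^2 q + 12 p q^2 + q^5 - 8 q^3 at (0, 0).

The Hessian of f at 0 is [[0, 0], [0, 0]] with rank 0, so corank 2. A Groebner basis of the Jacobian ideal J(f) in C{p,q} is {q^4, p^2 - 4*p*q + 4*q^2}; counting standard monomials gives mu = 8. Corank 2; j^3 = (p - 2*q)^3 is a perfect cube, so E-series; the 5-jet and mu = 8 give E_8.

Type E_8, Milnor number mu = 8.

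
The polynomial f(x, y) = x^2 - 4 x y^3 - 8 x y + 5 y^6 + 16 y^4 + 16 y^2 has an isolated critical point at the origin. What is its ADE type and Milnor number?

Type A5, Milnor number mu = 5.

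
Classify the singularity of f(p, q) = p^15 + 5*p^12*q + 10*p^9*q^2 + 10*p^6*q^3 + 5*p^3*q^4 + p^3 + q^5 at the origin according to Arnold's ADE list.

E_8

The Hessian of f at 0 is [[0, 0], [0, 0]] with rank 0, so corank 2. A Groebner basis of the Jacobian ideal J(f) in C{p,q} is {q^4, p^2}; counting standard monomials gives mu = 8. Corank 2; j^3 = p^3 is a perfect cube, so E-series; the 5-jet and mu = 8 give E_8.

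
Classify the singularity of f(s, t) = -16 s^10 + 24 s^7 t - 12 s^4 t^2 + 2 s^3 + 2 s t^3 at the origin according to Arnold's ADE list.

E_7

The Hessian of f at 0 has rank 0. Corank 2; j^3 = 2*s^3 is a perfect cube, so E-series; the 4-jet and mu = 7 give E_7.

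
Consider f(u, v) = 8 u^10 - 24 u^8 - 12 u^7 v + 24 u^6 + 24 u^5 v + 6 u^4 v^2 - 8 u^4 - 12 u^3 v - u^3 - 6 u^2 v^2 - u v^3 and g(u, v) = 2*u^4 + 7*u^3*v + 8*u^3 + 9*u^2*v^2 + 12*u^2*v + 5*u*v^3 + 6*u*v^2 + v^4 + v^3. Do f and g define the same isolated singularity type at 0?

The Hessian of f at 0 has rank 0. Corank 2; j^3 = -u^3 is a perfect cube, so E-series; the 4-jet and mu = 7 give E_7. The Hessian of g at 0 has rank 0. Corank 2; j^3 = (2*u + v)^3 is a perfect cube, so E-series; the 4-jet and mu = 7 give E_7. Both have type E_7, hence right-equivalent.

Yes.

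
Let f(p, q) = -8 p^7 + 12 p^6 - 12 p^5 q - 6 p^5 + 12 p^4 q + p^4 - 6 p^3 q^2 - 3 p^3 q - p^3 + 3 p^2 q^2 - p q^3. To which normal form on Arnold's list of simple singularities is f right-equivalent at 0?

E_7

The Hessian of f at 0 has rank 0. Corank 2; j^3 = -p^3 is a perfect cube, so E-series; the 4-jet and mu = 7 give E_7.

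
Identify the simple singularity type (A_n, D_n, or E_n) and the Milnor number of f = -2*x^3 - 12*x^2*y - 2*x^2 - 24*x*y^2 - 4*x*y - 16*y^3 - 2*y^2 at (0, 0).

The Hessian of f at 0 has rank 1. Corank 1: A-series; mu = 2 gives A_2.

Type A_2, Milnor number mu = 2.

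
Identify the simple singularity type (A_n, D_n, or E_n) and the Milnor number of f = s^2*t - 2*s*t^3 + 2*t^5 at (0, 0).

The Hessian of f at 0 is [[0, 0], [0, 0]] with rank 0, so corank 2. A Groebner basis of the Jacobian ideal J(f) in C{s,t} is {s^3, s^2*t, s^2/4 + s*t^2, -s*t + t^3}; counting standard monomials gives mu = 6. Corank 2; j^3 = s^2*t has shape L^2 M (L != M), so D-series; mu = 6 gives D_6.

Type D_6, Milnor number mu = 6.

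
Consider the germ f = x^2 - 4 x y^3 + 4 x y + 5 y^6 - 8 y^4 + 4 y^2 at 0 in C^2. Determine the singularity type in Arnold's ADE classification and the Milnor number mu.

Type A5, Milnor number mu = 5.

The Hessian of f at 0 has rank 1. Corank 1: A-series; mu = 5 gives A_5.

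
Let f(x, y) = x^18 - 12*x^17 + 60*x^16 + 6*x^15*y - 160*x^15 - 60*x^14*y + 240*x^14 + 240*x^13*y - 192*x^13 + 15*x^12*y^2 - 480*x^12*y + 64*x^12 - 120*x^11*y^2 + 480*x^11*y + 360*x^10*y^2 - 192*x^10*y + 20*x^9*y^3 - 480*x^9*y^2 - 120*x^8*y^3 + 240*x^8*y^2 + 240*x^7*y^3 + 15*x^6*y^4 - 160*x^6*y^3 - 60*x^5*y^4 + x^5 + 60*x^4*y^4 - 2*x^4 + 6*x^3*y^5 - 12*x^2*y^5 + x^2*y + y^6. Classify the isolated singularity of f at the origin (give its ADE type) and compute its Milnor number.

Type D7, Milnor number mu = 7.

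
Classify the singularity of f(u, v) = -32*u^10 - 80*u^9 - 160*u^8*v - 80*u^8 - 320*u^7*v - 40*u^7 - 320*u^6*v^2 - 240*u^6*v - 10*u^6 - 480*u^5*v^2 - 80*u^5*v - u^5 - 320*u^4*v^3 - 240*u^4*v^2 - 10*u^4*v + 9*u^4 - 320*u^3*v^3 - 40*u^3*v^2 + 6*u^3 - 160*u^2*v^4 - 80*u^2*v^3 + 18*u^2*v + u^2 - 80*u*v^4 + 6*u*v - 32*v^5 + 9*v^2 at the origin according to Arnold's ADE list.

The Hessian of f at 0 is [[2, 6], [6, 18]] with rank 1, so corank 1. A Groebner basis of the Jacobian ideal J(f) in C{u,v} is {u/486 + v^3 + v^2/18 + v/162, u^2 + u/3 + v, u*v - u/18 + 3*v^2/2 - v/6}; counting standard monomials gives mu = 4. Corank 1: A-series; mu = 4 gives A_4.

A4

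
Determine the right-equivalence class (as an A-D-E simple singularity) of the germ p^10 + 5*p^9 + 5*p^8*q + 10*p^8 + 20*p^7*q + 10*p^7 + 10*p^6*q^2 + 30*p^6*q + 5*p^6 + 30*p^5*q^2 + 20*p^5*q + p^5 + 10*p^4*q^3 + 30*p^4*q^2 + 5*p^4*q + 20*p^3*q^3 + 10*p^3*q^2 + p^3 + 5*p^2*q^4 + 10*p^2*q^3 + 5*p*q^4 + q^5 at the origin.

E_8

The Hessian of f at 0 has rank 0. Corank 2; j^3 = p^3 is a perfect cube, so E-series; the 5-jet and mu = 8 give E_8.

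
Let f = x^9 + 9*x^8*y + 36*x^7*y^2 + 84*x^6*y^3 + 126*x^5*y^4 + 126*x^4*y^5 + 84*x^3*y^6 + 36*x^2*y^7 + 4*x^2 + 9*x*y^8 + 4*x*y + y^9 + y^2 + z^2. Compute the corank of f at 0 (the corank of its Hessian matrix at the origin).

Hessian at 0 has rank 2.

1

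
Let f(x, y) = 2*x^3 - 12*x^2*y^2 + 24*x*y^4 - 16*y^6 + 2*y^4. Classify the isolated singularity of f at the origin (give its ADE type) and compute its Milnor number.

The Hessian of f at 0 has rank 0. Corank 2; j^3 = 2*x^3 is a perfect cube, so E-series; the 4-jet and mu = 6 give E_6.

Type E6, Milnor number mu = 6.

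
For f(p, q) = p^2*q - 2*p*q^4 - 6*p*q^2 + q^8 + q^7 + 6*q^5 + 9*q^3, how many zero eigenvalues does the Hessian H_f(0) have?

Hessian at 0 has rank 0.

2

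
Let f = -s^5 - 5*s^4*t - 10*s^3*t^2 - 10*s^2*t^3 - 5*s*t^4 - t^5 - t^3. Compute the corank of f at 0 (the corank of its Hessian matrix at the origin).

2

Hessian at 0 has rank 0.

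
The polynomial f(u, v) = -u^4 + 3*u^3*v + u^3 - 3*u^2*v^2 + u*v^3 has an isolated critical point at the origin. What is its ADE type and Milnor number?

Type E_{7}, Milnor number mu = 7.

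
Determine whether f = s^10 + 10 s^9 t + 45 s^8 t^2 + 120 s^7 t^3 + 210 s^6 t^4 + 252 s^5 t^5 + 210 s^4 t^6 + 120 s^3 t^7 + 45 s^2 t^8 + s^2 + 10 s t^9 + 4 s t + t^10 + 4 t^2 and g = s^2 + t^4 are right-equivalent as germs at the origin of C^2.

No.

The Hessian of f at 0 has rank 1. Corank 1: A-series; mu = 9 gives A_9. The Hessian of g at 0 has rank 1. Corank 1: A-series; mu = 3 gives A_3. f is A_9 but g is A_3, hence not right-equivalent.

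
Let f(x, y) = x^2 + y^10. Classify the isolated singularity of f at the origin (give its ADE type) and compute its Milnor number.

The Hessian of f at 0 is [[2, 0], [0, 0]] with rank 1, so corank 1. A Groebner basis of the Jacobian ideal J(f) in C{x,y} is {y^9, x}; counting standard monomials gives mu = 9. Corank 1: A-series; mu = 9 gives A_9.

Type A9, Milnor number mu = 9.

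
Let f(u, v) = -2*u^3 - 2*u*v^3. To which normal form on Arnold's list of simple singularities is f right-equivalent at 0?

E7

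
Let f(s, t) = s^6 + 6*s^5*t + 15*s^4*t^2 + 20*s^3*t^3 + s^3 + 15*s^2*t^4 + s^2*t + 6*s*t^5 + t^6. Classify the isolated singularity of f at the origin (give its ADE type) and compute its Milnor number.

The Hessian of f at 0 has rank 0. Corank 2; j^3 = s^2*(s + t) has shape L^2 M (L != M), so D-series; mu = 7 gives D_7.

Type D7, Milnor number mu = 7.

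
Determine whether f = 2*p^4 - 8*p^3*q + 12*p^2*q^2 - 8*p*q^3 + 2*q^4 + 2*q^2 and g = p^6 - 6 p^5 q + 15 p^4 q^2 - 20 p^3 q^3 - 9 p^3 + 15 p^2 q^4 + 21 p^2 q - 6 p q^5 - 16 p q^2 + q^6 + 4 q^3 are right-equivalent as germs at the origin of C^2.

No.

The Hessian of f at 0 has rank 1. Corank 1: A-series; mu = 3 gives A_3. The Hessian of g at 0 has rank 0. Corank 2; j^3 = -(p - q)*(3*p - 2*q)^2 has shape L^2 M (L != M), so D-series; mu = 7 gives D_7. f is A_3 but g is D_7, hence not right-equivalent.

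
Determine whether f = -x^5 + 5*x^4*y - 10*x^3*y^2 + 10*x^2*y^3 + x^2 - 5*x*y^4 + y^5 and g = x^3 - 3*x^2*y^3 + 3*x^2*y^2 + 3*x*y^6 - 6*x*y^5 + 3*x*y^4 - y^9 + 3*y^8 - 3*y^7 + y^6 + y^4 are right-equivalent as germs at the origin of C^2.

No.

The Hessian of f at 0 is [[2, 0], [0, 0]] with rank 1, so corank 1. A Groebner basis of the Jacobian ideal J(f) in C{x,y} is {y^4, x}; counting standard monomials gives mu = 4. Corank 1: A-series; mu = 4 gives A_4. The Hessian of g at 0 is [[0, 0], [0, 0]] with rank 0, so corank 2. A Groebner basis of the Jacobian ideal J(g) in C{x,y} is {x^3, x^2*y, x^2/2 + x*y^2, y^3}; counting standard monomials gives mu = 6. Corank 2; j^3 = x^3 is a perfect cube, so E-series; the 4-jet and mu = 6 give E_6. f is A_4 but g is E_6, hence not right-equivalent.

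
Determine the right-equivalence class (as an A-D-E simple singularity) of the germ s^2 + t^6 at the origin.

The Hessian of f at 0 is [[2, 0], [0, 0]] with rank 1, so corank 1. A Groebner basis of the Jacobian ideal J(f) in C{s,t} is {t^5, s}; counting standard monomials gives mu = 5. Corank 1: A-series; mu = 5 gives A_5.

A_{5}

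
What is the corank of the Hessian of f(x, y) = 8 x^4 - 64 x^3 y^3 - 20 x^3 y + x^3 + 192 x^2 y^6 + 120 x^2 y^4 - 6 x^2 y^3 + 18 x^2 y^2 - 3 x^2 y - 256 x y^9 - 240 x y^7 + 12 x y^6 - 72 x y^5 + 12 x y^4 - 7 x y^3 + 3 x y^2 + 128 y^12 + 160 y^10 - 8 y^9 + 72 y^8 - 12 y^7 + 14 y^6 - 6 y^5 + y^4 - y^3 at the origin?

2

The Hessian at 0 is [[0, 0], [0, 0]] of rank 0; hence corank 2.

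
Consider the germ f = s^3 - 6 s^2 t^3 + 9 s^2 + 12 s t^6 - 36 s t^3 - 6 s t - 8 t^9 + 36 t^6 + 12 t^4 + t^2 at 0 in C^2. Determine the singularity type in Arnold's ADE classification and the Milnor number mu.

Type A2, Milnor number mu = 2.

The Hessian of f at 0 has rank 1. Corank 1: A-series; mu = 2 gives A_2.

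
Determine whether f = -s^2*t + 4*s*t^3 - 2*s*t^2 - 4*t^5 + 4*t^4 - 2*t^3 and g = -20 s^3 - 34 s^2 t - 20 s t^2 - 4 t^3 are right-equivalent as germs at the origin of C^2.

The Hessian of f at 0 has rank 0. Corank 2; j^3 = -t*(s^2 + 2*s*t + 2*t^2) splits into three distinct lines over C (the quadratic factor has nonzero discriminant), so D_4. The Hessian of g at 0 has rank 0. Corank 2; j^3 = -2*(2*s + t)*(5*s^2 + 6*s*t + 2*t^2) splits into three distinct lines over C (the quadratic factor has nonzero discriminant), so D_4. Both have type D_4, hence right-equivalent.

Yes.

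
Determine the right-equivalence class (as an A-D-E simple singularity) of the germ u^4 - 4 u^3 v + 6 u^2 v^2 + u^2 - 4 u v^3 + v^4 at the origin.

A3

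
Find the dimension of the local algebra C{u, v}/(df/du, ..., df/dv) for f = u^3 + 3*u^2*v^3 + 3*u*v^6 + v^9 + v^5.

8

The Hessian of f at 0 is [[0, 0], [0, 0]] with rank 0, so corank 2. A Groebner basis of the Jacobian ideal J(f) in C{u,v} is {u^2/2 + u*v^3, v^4, u^3, u^2*v}; counting standard monomials gives mu = 8. Corank 2; j^3 = u^3 is a perfect cube, so E-series; the 5-jet and mu = 8 give E_8.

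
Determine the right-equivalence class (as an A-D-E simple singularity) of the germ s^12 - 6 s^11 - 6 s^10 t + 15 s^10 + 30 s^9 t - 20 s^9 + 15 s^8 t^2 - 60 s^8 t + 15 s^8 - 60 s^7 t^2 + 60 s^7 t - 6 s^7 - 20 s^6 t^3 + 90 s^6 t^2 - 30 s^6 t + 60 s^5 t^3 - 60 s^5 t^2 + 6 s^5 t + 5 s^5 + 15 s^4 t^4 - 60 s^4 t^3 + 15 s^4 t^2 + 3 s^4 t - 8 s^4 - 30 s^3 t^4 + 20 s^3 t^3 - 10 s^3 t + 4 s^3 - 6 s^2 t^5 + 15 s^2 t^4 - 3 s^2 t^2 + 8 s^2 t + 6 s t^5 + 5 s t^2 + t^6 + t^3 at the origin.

D_7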